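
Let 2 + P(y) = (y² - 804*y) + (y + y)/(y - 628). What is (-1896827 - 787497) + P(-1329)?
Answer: 294396125/1957 ≈ 1.5043e+5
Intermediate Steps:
P(y) = -2 + y² - 804*y + 2*y/(-628 + y) (P(y) = -2 + ((y² - 804*y) + (y + y)/(y - 628)) = -2 + ((y² - 804*y) + (2*y)/(-628 + y)) = -2 + ((y² - 804*y) + 2*y/(-628 + y)) = -2 + (y² - 804*y + 2*y/(-628 + y)) = -2 + y² - 804*y + 2*y/(-628 + y))
(-1896827 - 787497) + P(-1329) = (-1896827 - 787497) + (1256 + (-1329)³ - 1432*(-1329)² + 504912*(-1329))/(-628 - 1329) = -2684324 + (1256 - 2347334289 - 1432*1766241 - 671028048)/(-1957) = -2684324 - (1256 - 2347334289 - 2529257112 - 671028048)/1957 = -2684324 - 1/1957*(-5547618193) = -2684324 + 5547618193/1957 = 294396125/1957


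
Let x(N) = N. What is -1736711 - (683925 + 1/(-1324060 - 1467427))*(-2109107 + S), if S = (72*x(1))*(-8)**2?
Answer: 4017836765280607269/2791487 ≈ 1.4393e+12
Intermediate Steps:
S = 4608 (S = (72*1)*(-8)**2 = 72*64 = 4608)
-1736711 - (683925 + 1/(-1324060 - 1467427))*(-2109107 + S) = -1736711 - (683925 + 1/(-1324060 - 1467427))*(-2109107 + 4608) = -1736711 - (683925 + 1/(-2791487))*(-2104499) = -1736711 - (683925 - 1/2791487)*(-2104499) = -1736711 - 1909167746474*(-2104499)/2791487 = -1736711 - 1*(-4017841613286786526/2791487) = -1736711 + 4017841613286786526/2791487 = 4017836765280607269/2791487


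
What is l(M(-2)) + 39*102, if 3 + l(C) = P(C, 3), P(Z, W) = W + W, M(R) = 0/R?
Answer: 3981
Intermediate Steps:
M(R) = 0
P(Z, W) = 2*W
l(C) = 3 (l(C) = -3 + 2*3 = -3 + 6 = 3)
l(M(-2)) + 39*102 = 3 + 39*102 = 3 + 3978 = 3981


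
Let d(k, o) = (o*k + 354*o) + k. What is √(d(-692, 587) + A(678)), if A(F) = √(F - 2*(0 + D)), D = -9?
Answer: √(-199098 + 2*√174) ≈ 446.17*I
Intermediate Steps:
d(k, o) = k + 354*o + k*o (d(k, o) = (k*o + 354*o) + k = (354*o + k*o) + k = k + 354*o + k*o)
A(F) = √(18 + F) (A(F) = √(F - 2*(0 - 9)) = √(F - 2*(-9)) = √(F + 18) = √(18 + F))
√(d(-692, 587) + A(678)) = √((-692 + 354*587 - 692*587) + √(18 + 678)) = √((-692 + 207798 - 406204) + √696) = √(-199098 + 2*√174)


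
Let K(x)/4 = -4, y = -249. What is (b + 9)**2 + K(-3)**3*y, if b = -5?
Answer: 1019920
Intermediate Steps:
K(x) = -16 (K(x) = 4*(-4) = -16)
(b + 9)**2 + K(-3)**3*y = (-5 + 9)**2 + (-16)**3*(-249) = 4**2 - 4096*(-249) = 16 + 1019904 = 1019920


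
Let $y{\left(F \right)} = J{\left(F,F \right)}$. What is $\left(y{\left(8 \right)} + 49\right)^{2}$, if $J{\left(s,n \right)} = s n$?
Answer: $12769$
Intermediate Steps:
$J{\left(s,n \right)} = n s$
$y{\left(F \right)} = F^{2}$ ($y{\left(F \right)} = F F = F^{2}$)
$\left(y{\left(8 \right)} + 49\right)^{2} = \left(8^{2} + 49\right)^{2} = \left(64 + 49\right)^{2} = 113^{2} = 12769$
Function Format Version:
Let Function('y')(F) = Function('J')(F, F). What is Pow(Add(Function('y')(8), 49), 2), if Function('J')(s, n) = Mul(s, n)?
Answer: 12769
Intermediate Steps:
Function('J')(s, n) = Mul(n, s)
Function('y')(F) = Pow(F, 2) (Function('y')(F) = Mul(F, F) = Pow(F, 2))
Pow(Add(Function('y')(8), 49), 2) = Pow(Add(Pow(8, 2), 49), 2) = Pow(Add(64, 49), 2) = Pow(113, 2) = 12769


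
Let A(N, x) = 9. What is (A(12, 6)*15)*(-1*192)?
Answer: -25920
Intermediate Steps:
(A(12, 6)*15)*(-1*192) = (9*15)*(-1*192) = 135*(-192) = -25920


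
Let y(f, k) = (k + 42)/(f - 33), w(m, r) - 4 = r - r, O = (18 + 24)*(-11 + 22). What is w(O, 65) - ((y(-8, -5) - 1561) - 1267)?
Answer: 116149/41 ≈ 2832.9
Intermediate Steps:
O = 462 (O = 42*11 = 462)
w(m, r) = 4 (w(m, r) = 4 + (r - r) = 4 + 0 = 4)
y(f, k) = (42 + k)/(-33 + f)
w(O, 65) - ((y(-8, -5) - 1561) - 1267) = 4 - (((42 - 5)/(-33 - 8) - 1561) - 1267) = 4 - ((37/(-41) - 1561) - 1267) = 4 - ((-1/41*37 - 1561) - 1267) = 4 - ((-37/41 - 1561) - 1267) = 4 - (-64038/41 - 1267) = 4 - 1*(-115985/41) = 4 + 115985/41 = 116149/41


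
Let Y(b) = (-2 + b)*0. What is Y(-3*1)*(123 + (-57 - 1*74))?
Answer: 0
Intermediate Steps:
Y(b) = 0
Y(-3*1)*(123 + (-57 - 1*74)) = 0*(123 + (-57 - 1*74)) = 0*(123 + (-57 - 74)) = 0*(123 - 131) = 0*(-8) = 0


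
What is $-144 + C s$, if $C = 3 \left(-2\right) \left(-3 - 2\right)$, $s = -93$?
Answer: $-2934$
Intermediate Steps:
$C = 30$ ($C = \left(-6\right) \left(-5\right) = 30$)
$-144 + C s = -144 + 30 \left(-93\right) = -144 - 2790 = -2934$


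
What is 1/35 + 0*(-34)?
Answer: 1/35 ≈ 0.028571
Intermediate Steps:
1/35 + 0*(-34) = 1/35 + 0 = 1/35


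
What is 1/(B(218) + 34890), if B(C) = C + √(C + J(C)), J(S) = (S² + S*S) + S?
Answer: 8777/308119045 - √23871/616238090 ≈ 2.8235e-5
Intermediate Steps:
J(S) = S + 2*S² (J(S) = (S² + S²) + S = 2*S² + S = S + 2*S²)
B(C) = C + √(C + C*(1 + 2*C))
1/(B(218) + 34890) = 1/((218 + √2*√(218*(1 + 218))) + 34890) = 1/((218 + √2*√(218*219)) + 34890) = 1/((218 + √2*√47742) + 34890) = 1/((218 + 2*√23871) + 34890) = 1/(35108 + 2*√23871)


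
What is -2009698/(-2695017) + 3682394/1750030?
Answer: 6720573110819/2358180300255 ≈ 2.8499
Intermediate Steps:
-2009698/(-2695017) + 3682394/1750030 = -2009698*(-1/2695017) + 3682394*(1/1750030) = 2009698/2695017 + 1841197/875015 = 6720573110819/2358180300255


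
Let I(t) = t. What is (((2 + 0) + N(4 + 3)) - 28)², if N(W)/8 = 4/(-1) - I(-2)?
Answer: 1764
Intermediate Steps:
N(W) = -16 (N(W) = 8*(4/(-1) - 1*(-2)) = 8*(4*(-1) + 2) = 8*(-4 + 2) = 8*(-2) = -16)
(((2 + 0) + N(4 + 3)) - 28)² = (((2 + 0) - 16) - 28)² = ((2 - 16) - 28)² = (-14 - 28)² = (-42)² = 1764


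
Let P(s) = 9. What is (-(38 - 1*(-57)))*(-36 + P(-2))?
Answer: 2565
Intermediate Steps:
(-(38 - 1*(-57)))*(-36 + P(-2)) = (-(38 - 1*(-57)))*(-36 + 9) = -(38 + 57)*(-27) = -1*95*(-27) = -95*(-27) = 2565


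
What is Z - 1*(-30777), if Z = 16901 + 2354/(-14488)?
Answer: 345378255/7244 ≈ 47678.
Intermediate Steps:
Z = 122429667/7244 (Z = 16901 + 2354*(-1/14488) = 16901 - 1177/7244 = 122429667/7244 ≈ 16901.)
Z - 1*(-30777) = 122429667/7244 - 1*(-30777) = 122429667/7244 + 30777 = 345378255/7244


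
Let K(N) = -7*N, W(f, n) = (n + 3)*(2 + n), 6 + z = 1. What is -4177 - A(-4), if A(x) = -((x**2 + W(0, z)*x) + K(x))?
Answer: -4157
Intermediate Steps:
z = -5 (z = -6 + 1 = -5)
W(f, n) = (2 + n)*(3 + n) (W(f, n) = (3 + n)*(2 + n) = (2 + n)*(3 + n))
A(x) = x - x**2 (A(x) = -((x**2 + (6 + (-5)**2 + 5*(-5))*x) - 7*x) = -((x**2 + (6 + 25 - 25)*x) - 7*x) = -((x**2 + 6*x) - 7*x) = -(x**2 - x) = x - x**2)
-4177 - A(-4) = -4177 - (-4)*(1 - 1*(-4)) = -4177 - (-4)*(1 + 4) = -4177 - (-4)*5 = -4177 - 1*(-20) = -4177 + 20 = -4157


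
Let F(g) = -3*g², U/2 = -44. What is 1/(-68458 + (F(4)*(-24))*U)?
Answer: -1/169834 ≈ -5.8881e-6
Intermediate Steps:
U = -88 (U = 2*(-44) = -88)
1/(-68458 + (F(4)*(-24))*U) = 1/(-68458 + (-3*4²*(-24))*(-88)) = 1/(-68458 + (-3*16*(-24))*(-88)) = 1/(-68458 - 48*(-24)*(-88)) = 1/(-68458 + 1152*(-88)) = 1/(-68458 - 101376) = 1/(-169834) = -1/169834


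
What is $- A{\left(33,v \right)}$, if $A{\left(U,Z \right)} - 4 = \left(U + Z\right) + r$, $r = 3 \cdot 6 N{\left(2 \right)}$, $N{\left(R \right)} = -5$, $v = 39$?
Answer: $14$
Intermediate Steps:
$r = -90$ ($r = 3 \cdot 6 \left(-5\right) = 18 \left(-5\right) = -90$)
$A{\left(U,Z \right)} = -86 + U + Z$ ($A{\left(U,Z \right)} = 4 - \left(90 - U - Z\right) = 4 + \left(-90 + U + Z\right) = -86 + U + Z$)
$- A{\left(33,v \right)} = - (-86 + 33 + 39) = \left(-1\right) \left(-14\right) = 14$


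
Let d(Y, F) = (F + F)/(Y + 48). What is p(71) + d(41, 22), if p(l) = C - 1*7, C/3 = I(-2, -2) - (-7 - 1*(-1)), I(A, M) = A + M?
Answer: -45/89 ≈ -0.50562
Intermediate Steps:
d(Y, F) = 2*F/(48 + Y) (d(Y, F) = (2*F)/(48 + Y) = 2*F/(48 + Y))
C = 6 (C = 3*((-2 - 2) - (-7 - 1*(-1))) = 3*(-4 - (-7 + 1)) = 3*(-4 - 1*(-6)) = 3*(-4 + 6) = 3*2 = 6)
p(l) = -1 (p(l) = 6 - 1*7 = 6 - 7 = -1)
p(71) + d(41, 22) = -1 + 2*22/(48 + 41) = -1 + 2*22/89 = -1 + 2*22*(1/89) = -1 + 44/89 = -45/89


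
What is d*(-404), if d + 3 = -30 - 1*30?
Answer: 25452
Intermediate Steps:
d = -63 (d = -3 + (-30 - 1*30) = -3 + (-30 - 30) = -3 - 60 = -63)
d*(-404) = -63*(-404) = 25452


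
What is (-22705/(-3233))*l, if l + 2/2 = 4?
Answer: 68115/3233 ≈ 21.069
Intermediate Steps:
l = 3 (l = -1 + 4 = 3)
(-22705/(-3233))*l = -22705/(-3233)*3 = -22705*(-1/3233)*3 = (22705/3233)*3 = 68115/3233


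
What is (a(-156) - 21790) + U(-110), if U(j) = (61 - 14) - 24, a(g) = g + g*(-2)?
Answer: -21611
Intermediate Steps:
a(g) = -g (a(g) = g - 2*g = -g)
U(j) = 23 (U(j) = 47 - 24 = 23)
(a(-156) - 21790) + U(-110) = (-1*(-156) - 21790) + 23 = (156 - 21790) + 23 = -21634 + 23 = -21611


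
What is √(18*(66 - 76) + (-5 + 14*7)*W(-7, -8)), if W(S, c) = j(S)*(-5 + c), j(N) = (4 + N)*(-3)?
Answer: 3*I*√1229 ≈ 105.17*I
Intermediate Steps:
j(N) = -12 - 3*N
W(S, c) = (-12 - 3*S)*(-5 + c)
√(18*(66 - 76) + (-5 + 14*7)*W(-7, -8)) = √(18*(66 - 76) + (-5 + 14*7)*(-3*(-5 - 8)*(4 - 7))) = √(18*(-10) + (-5 + 98)*(-3*(-13)*(-3))) = √(-180 + 93*(-117)) = √(-180 - 10881) = √(-11061) = 3*I*√1229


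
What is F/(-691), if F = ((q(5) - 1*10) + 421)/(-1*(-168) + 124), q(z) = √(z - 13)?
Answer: -411/201772 - I*√2/100886 ≈ -0.002037 - 1.4018e-5*I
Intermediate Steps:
q(z) = √(-13 + z)
F = 411/292 + I*√2/146 (F = ((√(-13 + 5) - 1*10) + 421)/(-1*(-168) + 124) = ((√(-8) - 10) + 421)/(168 + 124) = ((2*I*√2 - 10) + 421)/292 = ((-10 + 2*I*√2) + 421)*(1/292) = (411 + 2*I*√2)*(1/292) = 411/292 + I*√2/146 ≈ 1.4075 + 0.0096864*I)
F/(-691) = (411/292 + I*√2/146)/(-691) = (411/292 + I*√2/146)*(-1/691) = -411/201772 - I*√2/100886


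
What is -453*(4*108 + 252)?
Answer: -309852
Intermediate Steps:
-453*(4*108 + 252) = -453*(432 + 252) = -453*684 = -309852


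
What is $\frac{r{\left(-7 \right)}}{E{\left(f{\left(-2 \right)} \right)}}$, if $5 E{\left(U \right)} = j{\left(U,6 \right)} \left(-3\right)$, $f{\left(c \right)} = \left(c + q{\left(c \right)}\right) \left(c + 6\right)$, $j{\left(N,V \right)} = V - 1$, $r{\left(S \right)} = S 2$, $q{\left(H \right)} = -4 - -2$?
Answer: $\frac{14}{3} \approx 4.6667$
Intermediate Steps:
$q{\left(H \right)} = -2$ ($q{\left(H \right)} = -4 + 2 = -2$)
$r{\left(S \right)} = 2 S$
$j{\left(N,V \right)} = -1 + V$ ($j{\left(N,V \right)} = V - 1 = -1 + V$)
$f{\left(c \right)} = \left(-2 + c\right) \left(6 + c\right)$ ($f{\left(c \right)} = \left(c - 2\right) \left(c + 6\right) = \left(-2 + c\right) \left(6 + c\right)$)
$E{\left(U \right)} = -3$ ($E{\left(U \right)} = \frac{\left(-1 + 6\right) \left(-3\right)}{5} = \frac{5 \left(-3\right)}{5} = \frac{1}{5} \left(-15\right) = -3$)
$\frac{r{\left(-7 \right)}}{E{\left(f{\left(-2 \right)} \right)}} = \frac{2 \left(-7\right)}{-3} = \left(-14\right) \left(- \frac{1}{3}\right) = \frac{14}{3}$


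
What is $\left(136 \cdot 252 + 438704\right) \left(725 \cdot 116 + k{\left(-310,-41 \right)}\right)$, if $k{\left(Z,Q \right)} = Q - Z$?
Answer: $39904512144$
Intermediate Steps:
$\left(136 \cdot 252 + 438704\right) \left(725 \cdot 116 + k{\left(-310,-41 \right)}\right) = \left(136 \cdot 252 + 438704\right) \left(725 \cdot 116 - -269\right) = \left(34272 + 438704\right) \left(84100 + \left(-41 + 310\right)\right) = 472976 \left(84100 + 269\right) = 472976 \cdot 84369 = 39904512144$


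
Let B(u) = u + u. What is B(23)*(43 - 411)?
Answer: -16928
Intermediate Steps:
B(u) = 2*u
B(23)*(43 - 411) = (2*23)*(43 - 411) = 46*(-368) = -16928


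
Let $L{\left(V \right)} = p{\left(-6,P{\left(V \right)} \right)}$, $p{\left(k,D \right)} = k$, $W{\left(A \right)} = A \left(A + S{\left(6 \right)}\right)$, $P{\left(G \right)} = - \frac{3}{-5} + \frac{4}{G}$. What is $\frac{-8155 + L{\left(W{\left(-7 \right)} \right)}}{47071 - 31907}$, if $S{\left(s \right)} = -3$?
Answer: $- \frac{8161}{15164} \approx -0.53818$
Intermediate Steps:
$P{\left(G \right)} = \frac{3}{5} + \frac{4}{G}$ ($P{\left(G \right)} = \left(-3\right) \left(- \frac{1}{5}\right) + \frac{4}{G} = \frac{3}{5} + \frac{4}{G}$)
$W{\left(A \right)} = A \left(-3 + A\right)$ ($W{\left(A \right)} = A \left(A - 3\right) = A \left(-3 + A\right)$)
$L{\left(V \right)} = -6$
$\frac{-8155 + L{\left(W{\left(-7 \right)} \right)}}{47071 - 31907} = \frac{-8155 - 6}{47071 - 31907} = - \frac{8161}{15164}$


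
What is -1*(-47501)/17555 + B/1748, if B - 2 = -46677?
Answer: -736347877/30686140 ≈ -23.996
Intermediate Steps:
B = -46675 (B = 2 - 46677 = -46675)
-1*(-47501)/17555 + B/1748 = -1*(-47501)/17555 - 46675/1748 = 47501*(1/17555) - 46675*1/1748 = 47501/17555 - 46675/1748 = -736347877/30686140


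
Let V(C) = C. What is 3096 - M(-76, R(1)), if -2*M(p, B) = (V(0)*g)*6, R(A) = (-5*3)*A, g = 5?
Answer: 3096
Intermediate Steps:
R(A) = -15*A
M(p, B) = 0 (M(p, B) = -0*5*6/2 = -0*6 = -½*0 = 0)
3096 - M(-76, R(1)) = 3096 - 1*0 = 3096 + 0 = 3096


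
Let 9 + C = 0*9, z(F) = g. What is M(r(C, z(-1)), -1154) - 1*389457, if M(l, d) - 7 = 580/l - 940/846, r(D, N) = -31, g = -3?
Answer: -108662080/279 ≈ -3.8947e+5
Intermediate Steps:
z(F) = -3
C = -9 (C = -9 + 0*9 = -9 + 0 = -9)
M(l, d) = 53/9 + 580/l (M(l, d) = 7 + (580/l - 940/846) = 7 + (580/l - 940*1/846) = 7 + (580/l - 10/9) = 7 + (-10/9 + 580/l) = 53/9 + 580/l)
M(r(C, z(-1)), -1154) - 1*389457 = (53/9 + 580/(-31)) - 1*389457 = (53/9 + 580*(-1/31)) - 389457 = (53/9 - 580/31) - 389457 = -3577/279 - 389457 = -108662080/279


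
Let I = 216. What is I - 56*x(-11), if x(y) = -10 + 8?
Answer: 328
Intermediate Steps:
x(y) = -2
I - 56*x(-11) = 216 - 56*(-2) = 216 + 112 = 328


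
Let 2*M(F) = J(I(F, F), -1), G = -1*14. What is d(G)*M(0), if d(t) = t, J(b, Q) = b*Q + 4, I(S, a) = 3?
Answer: -7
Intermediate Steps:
G = -14
J(b, Q) = 4 + Q*b (J(b, Q) = Q*b + 4 = 4 + Q*b)
M(F) = ½ (M(F) = (4 - 1*3)/2 = (4 - 3)/2 = (½)*1 = ½)
d(G)*M(0) = -14*½ = -7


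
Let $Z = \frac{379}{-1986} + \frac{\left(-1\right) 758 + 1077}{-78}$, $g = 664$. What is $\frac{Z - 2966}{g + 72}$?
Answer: $- \frac{4792919}{1187628} \approx -4.0357$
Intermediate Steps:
$Z = - \frac{55258}{12909}$ ($Z = 379 \left(- \frac{1}{1986}\right) + \left(-758 + 1077\right) \left(- \frac{1}{78}\right) = - \frac{379}{1986} + 319 \left(- \frac{1}{78}\right) = - \frac{379}{1986} - \frac{319}{78} = - \frac{55258}{12909} \approx -4.2806$)
$\frac{Z - 2966}{g + 72} = \frac{- \frac{55258}{12909} - 2966}{664 + 72} = - \frac{38343352}{12909 \cdot 736} = \left(- \frac{38343352}{12909}\right) \frac{1}{736} = - \frac{4792919}{1187628}$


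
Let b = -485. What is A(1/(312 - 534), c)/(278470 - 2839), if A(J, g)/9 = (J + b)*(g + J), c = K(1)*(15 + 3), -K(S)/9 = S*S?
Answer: 3872387515/1509355356 ≈ 2.5656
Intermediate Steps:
K(S) = -9*S² (K(S) = -9*S*S = -9*S²)
c = -162 (c = (-9*1²)*(15 + 3) = -9*1*18 = -9*18 = -162)
A(J, g) = 9*(-485 + J)*(J + g) (A(J, g) = 9*((J - 485)*(g + J)) = 9*((-485 + J)*(J + g)) = 9*(-485 + J)*(J + g))
A(1/(312 - 534), c)/(278470 - 2839) = (-4365/(312 - 534) - 4365*(-162) + 9*(1/(312 - 534))² + 9*(-162)/(312 - 534))/(278470 - 2839) = (-4365/(-222) + 707130 + 9*(1/(-222))² + 9*(-162)/(-222))/275631 = (-4365*(-1/222) + 707130 + 9*(-1/222)² + 9*(-1/222)*(-162))*(1/275631) = (1455/74 + 707130 + 9*(1/49284) + 243/37)*(1/275631) = (1455/74 + 707130 + 1/5476 + 243/37)*(1/275631) = (3872387515/5476)*(1/275631) = 3872387515/1509355356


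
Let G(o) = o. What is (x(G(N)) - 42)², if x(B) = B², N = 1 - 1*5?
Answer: 676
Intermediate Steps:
N = -4 (N = 1 - 5 = -4)
(x(G(N)) - 42)² = ((-4)² - 42)² = (16 - 42)² = (-26)² = 676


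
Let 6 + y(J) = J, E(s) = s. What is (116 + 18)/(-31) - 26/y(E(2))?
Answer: 135/62 ≈ 2.1774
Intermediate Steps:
y(J) = -6 + J
(116 + 18)/(-31) - 26/y(E(2)) = (116 + 18)/(-31) - 26/(-6 + 2) = 134*(-1/31) - 26/(-4) = -134/31 - 26*(-1/4) = -134/31 + 13/2 = 135/62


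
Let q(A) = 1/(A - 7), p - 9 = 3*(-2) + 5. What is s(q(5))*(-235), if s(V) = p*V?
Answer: 940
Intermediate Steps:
p = 8 (p = 9 + (3*(-2) + 5) = 9 + (-6 + 5) = 9 - 1 = 8)
q(A) = 1/(-7 + A)
s(V) = 8*V
s(q(5))*(-235) = (8/(-7 + 5))*(-235) = (8/(-2))*(-235) = (8*(-½))*(-235) = -4*(-235) = 940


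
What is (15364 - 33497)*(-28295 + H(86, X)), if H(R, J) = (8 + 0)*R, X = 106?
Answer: 500597731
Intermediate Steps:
H(R, J) = 8*R
(15364 - 33497)*(-28295 + H(86, X)) = (15364 - 33497)*(-28295 + 8*86) = -18133*(-28295 + 688) = -18133*(-27607) = 500597731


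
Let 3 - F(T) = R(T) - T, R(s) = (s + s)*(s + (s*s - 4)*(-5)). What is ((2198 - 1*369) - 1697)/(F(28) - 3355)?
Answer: 33/53377 ≈ 0.00061824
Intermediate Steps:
R(s) = 2*s*(20 + s - 5*s**2) (R(s) = (2*s)*(s + (s**2 - 4)*(-5)) = (2*s)*(s + (-4 + s**2)*(-5)) = (2*s)*(s + (20 - 5*s**2)) = (2*s)*(20 + s - 5*s**2) = 2*s*(20 + s - 5*s**2))
F(T) = 3 + T - 2*T*(20 + T - 5*T**2) (F(T) = 3 - (2*T*(20 + T - 5*T**2) - T) = 3 - (-T + 2*T*(20 + T - 5*T**2)) = 3 + (T - 2*T*(20 + T - 5*T**2)) = 3 + T - 2*T*(20 + T - 5*T**2))
((2198 - 1*369) - 1697)/(F(28) - 3355) = ((2198 - 1*369) - 1697)/((3 + 28 - 2*28*(20 + 28 - 5*28**2)) - 3355) = ((2198 - 369) - 1697)/((3 + 28 - 2*28*(20 + 28 - 5*784)) - 3355) = (1829 - 1697)/((3 + 28 - 2*28*(20 + 28 - 3920)) - 3355) = 132/((3 + 28 - 2*28*(-3872)) - 3355) = 132/((3 + 28 + 216832) - 3355) = 132/(216863 - 3355) = 132/213508 = 132*(1/213508) = 33/53377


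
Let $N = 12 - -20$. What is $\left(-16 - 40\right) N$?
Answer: $-1792$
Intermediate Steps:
$N = 32$ ($N = 12 + 20 = 32$)
$\left(-16 - 40\right) N = \left(-16 - 40\right) 32 = \left(-56\right) 32 = -1792$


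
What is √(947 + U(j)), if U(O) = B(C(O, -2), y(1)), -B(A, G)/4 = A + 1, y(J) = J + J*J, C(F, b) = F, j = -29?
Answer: √1059 ≈ 32.542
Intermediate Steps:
y(J) = J + J²
B(A, G) = -4 - 4*A (B(A, G) = -4*(A + 1) = -4*(1 + A) = -4 - 4*A)
U(O) = -4 - 4*O
√(947 + U(j)) = √(947 + (-4 - 4*(-29))) = √(947 + (-4 + 116)) = √(947 + 112) = √1059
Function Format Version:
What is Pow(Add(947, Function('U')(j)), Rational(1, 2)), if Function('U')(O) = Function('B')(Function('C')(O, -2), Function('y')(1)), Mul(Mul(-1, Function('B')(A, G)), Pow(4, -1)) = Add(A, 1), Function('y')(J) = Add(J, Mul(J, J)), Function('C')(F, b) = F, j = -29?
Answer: Pow(1059, Rational(1, 2)) ≈ 32.542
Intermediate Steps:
Function('y')(J) = Add(J, Pow(J, 2))
Function('B')(A, G) = Add(-4, Mul(-4, A)) (Function('B')(A, G) = Mul(-4, Add(A, 1)) = Mul(-4, Add(1, A)) = Add(-4, Mul(-4, A)))
Function('U')(O) = Add(-4, Mul(-4, O))
Pow(Add(947, Function('U')(j)), Rational(1, 2)) = Pow(Add(947, Add(-4, Mul(-4, -29))), Rational(1, 2)) = Pow(Add(947, Add(-4, 116)), Rational(1, 2)) = Pow(Add(947, 112), Rational(1, 2)) = Pow(1059, Rational(1, 2))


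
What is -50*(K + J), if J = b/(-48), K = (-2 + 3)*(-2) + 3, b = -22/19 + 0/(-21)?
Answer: -11675/228 ≈ -51.206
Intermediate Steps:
b = -22/19 (b = -22*1/19 + 0*(-1/21) = -22/19 + 0 = -22/19 ≈ -1.1579)
K = 1 (K = 1*(-2) + 3 = -2 + 3 = 1)
J = 11/456 (J = -22/19/(-48) = -22/19*(-1/48) = 11/456 ≈ 0.024123)
-50*(K + J) = -50*(1 + 11/456) = -50*467/456 = -11675/228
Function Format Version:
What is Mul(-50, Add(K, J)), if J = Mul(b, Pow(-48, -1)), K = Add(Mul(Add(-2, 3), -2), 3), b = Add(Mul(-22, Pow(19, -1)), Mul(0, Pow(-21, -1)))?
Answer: Rational(-11675, 228) ≈ -51.206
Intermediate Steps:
b = Rational(-22, 19) (b = Add(Mul(-22, Rational(1, 19)), Mul(0, Rational(-1, 21))) = Add(Rational(-22, 19), 0) = Rational(-22, 19) ≈ -1.1579)
K = 1 (K = Add(Mul(1, -2), 3) = Add(-2, 3) = 1)
J = Rational(11, 456) (J = Mul(Rational(-22, 19), Pow(-48, -1)) = Mul(Rational(-22, 19), Rational(-1, 48)) = Rational(11, 456) ≈ 0.024123)
Mul(-50, Add(K, J)) = Mul(-50, Add(1, Rational(11, 456))) = Mul(-50, Rational(467, 456)) = Rational(-11675, 228)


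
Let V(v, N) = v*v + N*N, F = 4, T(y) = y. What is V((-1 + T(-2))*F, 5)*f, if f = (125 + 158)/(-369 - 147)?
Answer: -47827/516 ≈ -92.688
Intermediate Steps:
V(v, N) = N² + v² (V(v, N) = v² + N² = N² + v²)
f = -283/516 (f = 283/(-516) = 283*(-1/516) = -283/516 ≈ -0.54845)
V((-1 + T(-2))*F, 5)*f = (5² + ((-1 - 2)*4)²)*(-283/516) = (25 + (-3*4)²)*(-283/516) = (25 + (-12)²)*(-283/516) = (25 + 144)*(-283/516) = 169*(-283/516) = -47827/516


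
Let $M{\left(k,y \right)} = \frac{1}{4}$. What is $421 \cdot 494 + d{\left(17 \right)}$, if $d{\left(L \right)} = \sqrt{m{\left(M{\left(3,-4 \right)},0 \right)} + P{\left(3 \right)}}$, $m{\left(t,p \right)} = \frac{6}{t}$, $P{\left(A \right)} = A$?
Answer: $207974 + 3 \sqrt{3} \approx 2.0798 \cdot 10^{5}$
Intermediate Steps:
$M{\left(k,y \right)} = \frac{1}{4}$
$d{\left(L \right)} = 3 \sqrt{3}$ ($d{\left(L \right)} = \sqrt{6 \frac{1}{\frac{1}{4}} + 3} = \sqrt{6 \cdot 4 + 3} = \sqrt{24 + 3} = \sqrt{27} = 3 \sqrt{3}$)
$421 \cdot 494 + d{\left(17 \right)} = 421 \cdot 494 + 3 \sqrt{3} = 207974 + 3 \sqrt{3}$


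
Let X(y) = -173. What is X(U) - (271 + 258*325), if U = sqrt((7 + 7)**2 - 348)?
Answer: -84294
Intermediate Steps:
U = 2*I*sqrt(38) (U = sqrt(14**2 - 348) = sqrt(196 - 348) = sqrt(-152) = 2*I*sqrt(38) ≈ 12.329*I)
X(U) - (271 + 258*325) = -173 - (271 + 258*325) = -173 - (271 + 83850) = -173 - 1*84121 = -173 - 84121 = -84294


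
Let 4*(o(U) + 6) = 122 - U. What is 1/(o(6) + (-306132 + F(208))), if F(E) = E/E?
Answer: -1/306108 ≈ -3.2668e-6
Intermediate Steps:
o(U) = 49/2 - U/4 (o(U) = -6 + (122 - U)/4 = -6 + (61/2 - U/4) = 49/2 - U/4)
F(E) = 1
1/(o(6) + (-306132 + F(208))) = 1/((49/2 - ¼*6) + (-306132 + 1)) = 1/((49/2 - 3/2) - 306131) = 1/(23 - 306131) = 1/(-306108) = -1/306108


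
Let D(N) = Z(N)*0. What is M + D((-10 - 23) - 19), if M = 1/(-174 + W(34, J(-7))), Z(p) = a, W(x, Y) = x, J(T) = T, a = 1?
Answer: -1/140 ≈ -0.0071429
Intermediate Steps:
Z(p) = 1
M = -1/140 (M = 1/(-174 + 34) = 1/(-140) = -1/140 ≈ -0.0071429)
D(N) = 0 (D(N) = 1*0 = 0)
M + D((-10 - 23) - 19) = -1/140 + 0 = -1/140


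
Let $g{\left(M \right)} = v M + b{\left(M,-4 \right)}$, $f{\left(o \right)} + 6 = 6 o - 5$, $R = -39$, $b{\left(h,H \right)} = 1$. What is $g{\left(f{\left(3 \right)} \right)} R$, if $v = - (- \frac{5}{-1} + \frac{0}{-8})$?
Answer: $1326$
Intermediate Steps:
$f{\left(o \right)} = -11 + 6 o$ ($f{\left(o \right)} = -6 + \left(6 o - 5\right) = -6 + \left(-5 + 6 o\right) = -11 + 6 o$)
$v = -5$ ($v = - (\left(-5\right) \left(-1\right) + 0 \left(- \frac{1}{8}\right)) = - (5 + 0) = \left(-1\right) 5 = -5$)
$g{\left(M \right)} = 1 - 5 M$ ($g{\left(M \right)} = - 5 M + 1 = 1 - 5 M$)
$g{\left(f{\left(3 \right)} \right)} R = \left(1 - 5 \left(-11 + 6 \cdot 3\right)\right) \left(-39\right) = \left(1 - 5 \left(-11 + 18\right)\right) \left(-39\right) = \left(1 - 35\right) \left(-39\right) = \left(-34\right) \left(-39\right) = 1326$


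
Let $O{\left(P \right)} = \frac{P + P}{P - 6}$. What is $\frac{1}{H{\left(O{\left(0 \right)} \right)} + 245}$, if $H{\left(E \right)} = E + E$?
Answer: $\frac{1}{245} \approx 0.0040816$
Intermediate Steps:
$O{\left(P \right)} = \frac{2 P}{-6 + P}$
$H{\left(E \right)} = 2 E$
$\frac{1}{H{\left(O{\left(0 \right)} \right)} + 245} = \frac{1}{2 \cdot 2 \cdot 0 \frac{1}{-6 + 0} + 245} = \frac{1}{2 \cdot 2 \cdot 0 \frac{1}{-6} + 245} = \frac{1}{2 \cdot 2 \cdot 0 \left(- \frac{1}{6}\right) + 245} = \frac{1}{2 \cdot 0 + 245} = \frac{1}{0 + 245} = \frac{1}{245}$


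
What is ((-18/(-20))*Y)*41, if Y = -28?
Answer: -5166/5 ≈ -1033.2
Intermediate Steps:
((-18/(-20))*Y)*41 = (-18/(-20)*(-28))*41 = (-18*(-1/20)*(-28))*41 = ((9/10)*(-28))*41 = -126/5*41 = -5166/5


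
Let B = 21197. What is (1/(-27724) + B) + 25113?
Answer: 1283898439/27724 ≈ 46310.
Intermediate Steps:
(1/(-27724) + B) + 25113 = (1/(-27724) + 21197) + 25113 = (-1/27724 + 21197) + 25113 = 587665627/27724 + 25113 = 1283898439/27724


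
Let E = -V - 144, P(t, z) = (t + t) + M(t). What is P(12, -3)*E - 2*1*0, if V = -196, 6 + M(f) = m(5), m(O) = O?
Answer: 1196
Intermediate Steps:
M(f) = -1 (M(f) = -6 + 5 = -1)
P(t, z) = -1 + 2*t (P(t, z) = (t + t) - 1 = 2*t - 1 = -1 + 2*t)
E = 52 (E = -1*(-196) - 144 = 196 - 144 = 52)
P(12, -3)*E - 2*1*0 = (-1 + 2*12)*52 - 2*1*0 = (-1 + 24)*52 - 2*0 = 23*52 + 0 = 1196 + 0 = 1196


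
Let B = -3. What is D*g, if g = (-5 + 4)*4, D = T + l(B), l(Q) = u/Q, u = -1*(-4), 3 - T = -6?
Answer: -92/3 ≈ -30.667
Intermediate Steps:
T = 9 (T = 3 - 1*(-6) = 3 + 6 = 9)
u = 4
l(Q) = 4/Q
D = 23/3 (D = 9 + 4/(-3) = 9 + 4*(-⅓) = 9 - 4/3 = 23/3 ≈ 7.6667)
g = -4 (g = -1*4 = -4)
D*g = (23/3)*(-4) = -92/3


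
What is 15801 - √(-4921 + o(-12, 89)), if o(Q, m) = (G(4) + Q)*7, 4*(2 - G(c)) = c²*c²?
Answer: 15801 - 7*I*√111 ≈ 15801.0 - 73.75*I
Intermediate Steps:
G(c) = 2 - c⁴/4 (G(c) = 2 - c²*c²/4 = 2 - c⁴/4)
o(Q, m) = -434 + 7*Q (o(Q, m) = ((2 - ¼*4⁴) + Q)*7 = ((2 - ¼*256) + Q)*7 = ((2 - 64) + Q)*7 = (-62 + Q)*7 = -434 + 7*Q)
15801 - √(-4921 + o(-12, 89)) = 15801 - √(-4921 + (-434 + 7*(-12))) = 15801 - √(-4921 + (-434 - 84)) = 15801 - √(-4921 - 518) = 15801 - √(-5439) = 15801 - 7*I*√111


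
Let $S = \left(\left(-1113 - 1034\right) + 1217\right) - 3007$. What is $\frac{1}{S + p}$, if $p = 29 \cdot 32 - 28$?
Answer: $- \frac{1}{3037} \approx -0.00032927$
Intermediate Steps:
$p = 900$ ($p = 928 - 28 = 900$)
$S = -3937$ ($S = \left(-2147 + 1217\right) - 3007 = -930 - 3007 = -3937$)
$\frac{1}{S + p} = \frac{1}{-3937 + 900} = \frac{1}{-3037} = - \frac{1}{3037}$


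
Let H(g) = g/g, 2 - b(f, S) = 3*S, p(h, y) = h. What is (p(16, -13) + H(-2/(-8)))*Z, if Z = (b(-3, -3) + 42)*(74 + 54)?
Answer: 115328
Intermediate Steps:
b(f, S) = 2 - 3*S
H(g) = 1
Z = 6784 (Z = ((2 - 3*(-3)) + 42)*(74 + 54) = ((2 + 9) + 42)*128 = (11 + 42)*128 = 53*128 = 6784)
(p(16, -13) + H(-2/(-8)))*Z = (16 + 1)*6784 = 17*6784 = 115328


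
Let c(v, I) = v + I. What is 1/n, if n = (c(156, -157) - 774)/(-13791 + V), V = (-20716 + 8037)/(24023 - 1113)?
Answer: 315964489/17755250 ≈ 17.796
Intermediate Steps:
V = -12679/22910 ≈ -0.55343
c(v, I) = I + v
n = 17755250/315964489 (n = ((-157 + 156) - 774)/(-13791 - 12679/22910) = (-1 - 774)/(-315964489/22910) = -775*(-22910/315964489) = 17755250/315964489 ≈ 0.056194)
1/n = 1/(17755250/315964489) = 315964489/17755250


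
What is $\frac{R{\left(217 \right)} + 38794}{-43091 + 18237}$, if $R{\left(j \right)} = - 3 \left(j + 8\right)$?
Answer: $- \frac{38119}{24854} \approx -1.5337$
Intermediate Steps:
$R{\left(j \right)} = -24 - 3 j$ ($R{\left(j \right)} = - 3 \left(8 + j\right) = -24 - 3 j$)
$\frac{R{\left(217 \right)} + 38794}{-43091 + 18237} = \frac{\left(-24 - 651\right) + 38794}{-43091 + 18237} = \frac{\left(-24 - 651\right) + 38794}{-24854} = \left(-675 + 38794\right) \left(- \frac{1}{24854}\right) = 38119 \left(- \frac{1}{24854}\right) = - \frac{38119}{24854}$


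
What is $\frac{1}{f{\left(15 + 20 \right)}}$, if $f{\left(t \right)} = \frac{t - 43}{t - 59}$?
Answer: $3$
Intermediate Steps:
$f{\left(t \right)} = \frac{-43 + t}{-59 + t}$
$\frac{1}{f{\left(15 + 20 \right)}} = \frac{1}{\frac{1}{-59 + \left(15 + 20\right)} \left(-43 + \left(15 + 20\right)\right)} = \frac{1}{\frac{1}{-59 + 35} \left(-43 + 35\right)} = \frac{1}{\frac{1}{-24} \left(-8\right)} = \frac{1}{\left(- \frac{1}{24}\right) \left(-8\right)} = \frac{1}{\frac{1}{3}} = 3$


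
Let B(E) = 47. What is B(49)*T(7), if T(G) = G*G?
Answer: 2303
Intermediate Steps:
T(G) = G²
B(49)*T(7) = 47*7² = 47*49 = 2303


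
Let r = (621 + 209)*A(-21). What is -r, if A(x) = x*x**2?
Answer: 7686630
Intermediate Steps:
A(x) = x**3
r = -7686630 (r = (621 + 209)*(-21)**3 = 830*(-9261) = -7686630)
-r = -1*(-7686630) = 7686630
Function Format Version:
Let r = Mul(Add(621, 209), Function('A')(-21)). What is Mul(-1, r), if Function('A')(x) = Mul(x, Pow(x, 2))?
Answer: 7686630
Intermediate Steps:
Function('A')(x) = Pow(x, 3)
r = -7686630 (r = Mul(Add(621, 209), Pow(-21, 3)) = Mul(830, -9261) = -7686630)
Mul(-1, r) = Mul(-1, -7686630) = 7686630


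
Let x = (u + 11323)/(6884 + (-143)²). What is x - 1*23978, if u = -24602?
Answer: -655403953/27333 ≈ -23979.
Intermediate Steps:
x = -13279/27333 (x = (-24602 + 11323)/(6884 + (-143)²) = -13279/(6884 + 20449) = -13279/27333 ≈ -0.48582)
x - 1*23978 = -13279/27333 - 1*23978 = -13279/27333 - 23978 = -655403953/27333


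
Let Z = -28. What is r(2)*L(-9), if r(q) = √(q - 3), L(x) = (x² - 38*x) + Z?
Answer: 395*I ≈ 395.0*I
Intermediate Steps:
L(x) = -28 + x² - 38*x (L(x) = (x² - 38*x) - 28 = -28 + x² - 38*x)
r(q) = √(-3 + q)
r(2)*L(-9) = √(-3 + 2)*(-28 + (-9)² - 38*(-9)) = √(-1)*(-28 + 81 + 342) = I*395 = 395*I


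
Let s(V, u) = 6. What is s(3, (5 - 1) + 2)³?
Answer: 216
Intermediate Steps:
s(3, (5 - 1) + 2)³ = 6³ = 216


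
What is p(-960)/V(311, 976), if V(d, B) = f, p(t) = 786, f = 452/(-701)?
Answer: -275493/226 ≈ -1219.0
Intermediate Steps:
f = -452/701 (f = 452*(-1/701) = -452/701 ≈ -0.64479)
V(d, B) = -452/701
p(-960)/V(311, 976) = 786/(-452/701) = 786*(-701/452) = -275493/226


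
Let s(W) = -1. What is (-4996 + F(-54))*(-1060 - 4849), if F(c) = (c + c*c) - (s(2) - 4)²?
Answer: 12757531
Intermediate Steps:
F(c) = -25 + c + c² (F(c) = (c + c*c) - (-1 - 4)² = (c + c²) - 1*(-5)² = (c + c²) - 1*25 = (c + c²) - 25 = -25 + c + c²)
(-4996 + F(-54))*(-1060 - 4849) = (-4996 + (-25 - 54 + (-54)²))*(-1060 - 4849) = (-4996 + (-25 - 54 + 2916))*(-5909) = (-4996 + 2837)*(-5909) = -2159*(-5909) = 12757531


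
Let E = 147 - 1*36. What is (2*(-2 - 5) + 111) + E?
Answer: 208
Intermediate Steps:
E = 111 (E = 147 - 36 = 111)
(2*(-2 - 5) + 111) + E = (2*(-2 - 5) + 111) + 111 = (2*(-7) + 111) + 111 = (-14 + 111) + 111 = 97 + 111 = 208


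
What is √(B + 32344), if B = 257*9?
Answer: √34657 ≈ 186.16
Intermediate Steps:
B = 2313
√(B + 32344) = √(2313 + 32344) = √34657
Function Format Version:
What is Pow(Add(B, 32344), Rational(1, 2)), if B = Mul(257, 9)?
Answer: Pow(34657, Rational(1, 2)) ≈ 186.16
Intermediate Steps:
B = 2313
Pow(Add(B, 32344), Rational(1, 2)) = Pow(Add(2313, 32344), Rational(1, 2)) = Pow(34657, Rational(1, 2))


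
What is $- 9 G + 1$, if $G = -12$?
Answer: $109$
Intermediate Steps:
$- 9 G + 1 = \left(-9\right) \left(-12\right) + 1 = 108 + 1 = 109$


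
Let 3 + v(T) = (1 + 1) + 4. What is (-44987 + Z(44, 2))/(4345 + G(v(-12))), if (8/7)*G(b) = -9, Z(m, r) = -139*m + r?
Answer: -408808/34697 ≈ -11.782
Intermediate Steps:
v(T) = 3 (v(T) = -3 + ((1 + 1) + 4) = -3 + (2 + 4) = -3 + 6 = 3)
Z(m, r) = r - 139*m
G(b) = -63/8 (G(b) = (7/8)*(-9) = -63/8)
(-44987 + Z(44, 2))/(4345 + G(v(-12))) = (-44987 + (2 - 139*44))/(4345 - 63/8) = (-44987 + (2 - 6116))/(34697/8) = (-44987 - 6114)*(8/34697) = -51101*8/34697 = -408808/34697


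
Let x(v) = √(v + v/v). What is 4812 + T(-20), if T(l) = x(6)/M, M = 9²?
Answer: 4812 + √7/81 ≈ 4812.0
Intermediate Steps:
x(v) = √(1 + v) (x(v) = √(v + 1) = √(1 + v))
M = 81
T(l) = √7/81 (T(l) = √(1 + 6)/81 = √7*(1/81) = √7/81)
4812 + T(-20) = 4812 + √7/81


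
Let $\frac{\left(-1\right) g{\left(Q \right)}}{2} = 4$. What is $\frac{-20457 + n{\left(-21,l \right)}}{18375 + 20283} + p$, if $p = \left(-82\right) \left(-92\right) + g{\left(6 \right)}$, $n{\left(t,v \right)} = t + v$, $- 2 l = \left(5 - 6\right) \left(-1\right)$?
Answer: $\frac{582612419}{77316} \approx 7535.5$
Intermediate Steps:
$l = - \frac{1}{2}$ ($l = - \frac{\left(5 - 6\right) \left(-1\right)}{2} = - \frac{\left(-1\right) \left(-1\right)}{2} = \left(- \frac{1}{2}\right) 1 = - \frac{1}{2} \approx -0.5$)
$g{\left(Q \right)} = -8$ ($g{\left(Q \right)} = \left(-2\right) 4 = -8$)
$p = 7536$ ($p = \left(-82\right) \left(-92\right) - 8 = 7544 - 8 = 7536$)
$\frac{-20457 + n{\left(-21,l \right)}}{18375 + 20283} + p = \frac{-20457 - \frac{43}{2}}{18375 + 20283} + 7536 = \frac{-20457 - \frac{43}{2}}{38658} + 7536 = \left(- \frac{40957}{2}\right) \frac{1}{38658} + 7536 = - \frac{40957}{77316} + 7536 = \frac{582612419}{77316}$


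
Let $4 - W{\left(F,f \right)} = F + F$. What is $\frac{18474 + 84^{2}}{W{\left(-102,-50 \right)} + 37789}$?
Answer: $\frac{25530}{37997} \approx 0.6719$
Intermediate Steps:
$W{\left(F,f \right)} = 4 - 2 F$ ($W{\left(F,f \right)} = 4 - \left(F + F\right) = 4 - 2 F$)
$\frac{18474 + 84^{2}}{W{\left(-102,-50 \right)} + 37789} = \frac{18474 + 84^{2}}{\left(4 - -204\right) + 37789} = \frac{18474 + 7056}{\left(4 + 204\right) + 37789} = \frac{25530}{208 + 37789} = \frac{25530}{37997}$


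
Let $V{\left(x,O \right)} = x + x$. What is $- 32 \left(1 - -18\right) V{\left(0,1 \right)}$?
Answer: $0$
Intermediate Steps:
$V{\left(x,O \right)} = 2 x$
$- 32 \left(1 - -18\right) V{\left(0,1 \right)} = - 32 \left(1 - -18\right) 2 \cdot 0 = - 32 \left(1 + 18\right) 0 = \left(-32\right) 19 \cdot 0 = \left(-608\right) 0 = 0$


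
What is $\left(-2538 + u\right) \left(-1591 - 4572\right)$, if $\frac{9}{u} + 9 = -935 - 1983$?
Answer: $\frac{45783293805}{2927} \approx 1.5642 \cdot 10^{7}$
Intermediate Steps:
$u = - \frac{9}{2927}$ ($u = \frac{9}{-9 - 2918} = \frac{9}{-2927} = 9 \left(- \frac{1}{2927}\right) = - \frac{9}{2927} \approx -0.0030748$)
$\left(-2538 + u\right) \left(-1591 - 4572\right) = \left(-2538 - \frac{9}{2927}\right) \left(-1591 - 4572\right) = \left(- \frac{7428735}{2927}\right) \left(-6163\right) = \frac{45783293805}{2927}$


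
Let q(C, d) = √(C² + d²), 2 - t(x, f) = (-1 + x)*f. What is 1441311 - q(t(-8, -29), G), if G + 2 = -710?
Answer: 1441311 - 5*√22961 ≈ 1.4406e+6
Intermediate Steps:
G = -712 (G = -2 - 710 = -712)
t(x, f) = 2 - f*(-1 + x) (t(x, f) = 2 - (-1 + x)*f = 2 - f*(-1 + x))
1441311 - q(t(-8, -29), G) = 1441311 - √((2 - 29 - 1*(-29)*(-8))² + (-712)²) = 1441311 - √((2 - 29 - 232)² + 506944) = 1441311 - √((-259)² + 506944) = 1441311 - √(67081 + 506944) = 1441311 - √574025 = 1441311 - 5*√22961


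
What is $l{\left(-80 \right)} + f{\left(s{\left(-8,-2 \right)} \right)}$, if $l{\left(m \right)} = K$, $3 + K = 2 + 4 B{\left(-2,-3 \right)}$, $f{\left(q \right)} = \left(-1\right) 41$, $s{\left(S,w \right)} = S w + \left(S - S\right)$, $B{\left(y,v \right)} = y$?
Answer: $-50$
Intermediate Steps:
$s{\left(S,w \right)} = S w$ ($s{\left(S,w \right)} = S w + 0 = S w$)
$f{\left(q \right)} = -41$
$K = -9$ ($K = -3 + \left(2 + 4 \left(-2\right)\right) = -3 + \left(2 - 8\right) = -3 - 6 = -9$)
$l{\left(m \right)} = -9$
$l{\left(-80 \right)} + f{\left(s{\left(-8,-2 \right)} \right)} = -9 - 41 = -50$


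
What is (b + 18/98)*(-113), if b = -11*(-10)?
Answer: -610087/49 ≈ -12451.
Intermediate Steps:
b = 110
(b + 18/98)*(-113) = (110 + 18/98)*(-113) = (110 + 18*(1/98))*(-113) = (110 + 9/49)*(-113) = (5399/49)*(-113) = -610087/49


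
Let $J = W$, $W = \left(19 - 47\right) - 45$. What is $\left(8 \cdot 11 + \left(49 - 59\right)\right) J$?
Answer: $-5694$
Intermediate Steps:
$W = -73$ ($W = -28 - 45 = -73$)
$J = -73$
$\left(8 \cdot 11 + \left(49 - 59\right)\right) J = \left(8 \cdot 11 + \left(49 - 59\right)\right) \left(-73\right) = \left(88 - 10\right) \left(-73\right) = 78 \left(-73\right) = -5694$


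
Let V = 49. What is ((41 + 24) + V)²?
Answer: 12996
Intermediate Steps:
((41 + 24) + V)² = ((41 + 24) + 49)² = (65 + 49)² = 114² = 12996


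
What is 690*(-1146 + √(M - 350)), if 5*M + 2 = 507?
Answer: -790740 + 690*I*√249 ≈ -7.9074e+5 + 10888.0*I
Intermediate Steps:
M = 101 (M = -⅖ + (⅕)*507 = -⅖ + 507/5 = 101)
690*(-1146 + √(M - 350)) = 690*(-1146 + √(101 - 350)) = 690*(-1146 + √(-249)) = 690*(-1146 + I*√249) = -790740 + 690*I*√249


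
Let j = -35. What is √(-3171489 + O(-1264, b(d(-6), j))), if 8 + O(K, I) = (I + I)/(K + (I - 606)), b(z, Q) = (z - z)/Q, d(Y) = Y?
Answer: I*√3171497 ≈ 1780.9*I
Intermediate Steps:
b(z, Q) = 0 (b(z, Q) = 0/Q = 0)
O(K, I) = -8 + 2*I/(-606 + I + K) (O(K, I) = -8 + (I + I)/(K + (I - 606)) = -8 + (2*I)/(K + (-606 + I)) = -8 + (2*I)/(-606 + I + K) = -8 + 2*I/(-606 + I + K))
√(-3171489 + O(-1264, b(d(-6), j))) = √(-3171489 + 2*(2424 - 4*(-1264) - 3*0)/(-606 + 0 - 1264)) = √(-3171489 + 2*(2424 + 5056 + 0)/(-1870)) = √(-3171489 + 2*(-1/1870)*7480) = √(-3171489 - 8) = √(-3171497) = I*√3171497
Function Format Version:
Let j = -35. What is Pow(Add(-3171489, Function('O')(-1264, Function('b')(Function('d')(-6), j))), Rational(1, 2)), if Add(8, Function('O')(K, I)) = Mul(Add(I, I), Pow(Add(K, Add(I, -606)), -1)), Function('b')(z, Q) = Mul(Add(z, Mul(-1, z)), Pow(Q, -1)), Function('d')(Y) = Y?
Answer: Mul(I, Pow(3171497, Rational(1, 2))) ≈ Mul(1780.9, I)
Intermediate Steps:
Function('b')(z, Q) = 0 (Function('b')(z, Q) = Mul(0, Pow(Q, -1)) = 0)
Function('O')(K, I) = Add(-8, Mul(2, I, Pow(Add(-606, I, K), -1))) (Function('O')(K, I) = Add(-8, Mul(Add(I, I), Pow(Add(K, Add(I, -606)), -1))) = Add(-8, Mul(Mul(2, I), Pow(Add(K, Add(-606, I)), -1))) = Add(-8, Mul(Mul(2, I), Pow(Add(-606, I, K), -1))) = Add(-8, Mul(2, I, Pow(Add(-606, I, K), -1))))
Pow(Add(-3171489, Function('O')(-1264, Function('b')(Function('d')(-6), j))), Rational(1, 2)) = Pow(Add(-3171489, Mul(2, Pow(Add(-606, 0, -1264), -1), Add(2424, Mul(-4, -1264), Mul(-3, 0)))), Rational(1, 2)) = Pow(Add(-3171489, Mul(2, Pow(-1870, -1), Add(2424, 5056, 0))), Rational(1, 2)) = Pow(Add(-3171489, Mul(2, Rational(-1, 1870), 7480)), Rational(1, 2)) = Pow(Add(-3171489, -8), Rational(1, 2)) = Pow(-3171497, Rational(1, 2)) = Mul(I, Pow(3171497, Rational(1, 2)))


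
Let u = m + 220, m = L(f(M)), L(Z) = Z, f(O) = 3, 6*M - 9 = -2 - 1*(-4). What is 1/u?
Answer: 1/223 ≈ 0.0044843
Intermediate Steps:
M = 11/6 (M = 3/2 + (-2 - 1*(-4))/6 = 3/2 + (-2 + 4)/6 = 3/2 + (⅙)*2 = 3/2 + ⅓ = 11/6 ≈ 1.8333)
m = 3
u = 223 (u = 3 + 220 = 223)
1/u = 1/223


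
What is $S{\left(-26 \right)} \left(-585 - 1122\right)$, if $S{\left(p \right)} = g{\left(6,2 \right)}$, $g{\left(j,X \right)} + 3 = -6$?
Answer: $15363$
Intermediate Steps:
$g{\left(j,X \right)} = -9$ ($g{\left(j,X \right)} = -3 - 6 = -9$)
$S{\left(p \right)} = -9$
$S{\left(-26 \right)} \left(-585 - 1122\right) = - 9 \left(-585 - 1122\right) = \left(-9\right) \left(-1707\right) = 15363$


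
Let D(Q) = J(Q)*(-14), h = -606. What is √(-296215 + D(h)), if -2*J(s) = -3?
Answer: 2*I*√74059 ≈ 544.28*I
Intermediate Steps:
J(s) = 3/2 (J(s) = -½*(-3) = 3/2)
D(Q) = -21 (D(Q) = (3/2)*(-14) = -21)
√(-296215 + D(h)) = √(-296215 - 21) = √(-296236) = 2*I*√74059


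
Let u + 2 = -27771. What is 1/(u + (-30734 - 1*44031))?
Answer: -1/102538 ≈ -9.7525e-6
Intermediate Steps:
u = -27773 (u = -2 - 27771 = -27773)
1/(u + (-30734 - 1*44031)) = 1/(-27773 + (-30734 - 1*44031)) = 1/(-27773 + (-30734 - 44031)) = 1/(-27773 - 74765) = 1/(-102538) = -1/102538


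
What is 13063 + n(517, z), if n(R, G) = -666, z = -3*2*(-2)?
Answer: 12397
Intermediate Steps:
z = 12 (z = -6*(-2) = 12)
13063 + n(517, z) = 13063 - 666 = 12397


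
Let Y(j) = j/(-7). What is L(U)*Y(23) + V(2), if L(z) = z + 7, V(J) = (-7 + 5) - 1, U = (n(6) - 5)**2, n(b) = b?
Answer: -205/7 ≈ -29.286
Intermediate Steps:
Y(j) = -j/7 (Y(j) = j*(-1/7) = -j/7)
U = 1 (U = (6 - 5)**2 = 1**2 = 1)
V(J) = -3 (V(J) = -2 - 1 = -3)
L(z) = 7 + z
L(U)*Y(23) + V(2) = (7 + 1)*(-1/7*23) - 3 = 8*(-23/7) - 3 = -184/7 - 3 = -205/7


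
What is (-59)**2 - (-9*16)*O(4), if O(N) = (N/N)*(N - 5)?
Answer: 3337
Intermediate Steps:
O(N) = -5 + N (O(N) = 1*(-5 + N) = -5 + N)
(-59)**2 - (-9*16)*O(4) = (-59)**2 - (-9*16)*(-5 + 4) = 3481 - (-144)*(-1) = 3481 - 1*144 = 3481 - 144 = 3337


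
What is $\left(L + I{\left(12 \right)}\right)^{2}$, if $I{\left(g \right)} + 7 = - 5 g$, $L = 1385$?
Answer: $1737124$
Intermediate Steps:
$I{\left(g \right)} = -7 - 5 g$
$\left(L + I{\left(12 \right)}\right)^{2} = \left(1385 - 67\right)^{2} = 1318^{2} = 1737124$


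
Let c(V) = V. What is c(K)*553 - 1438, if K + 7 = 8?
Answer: -885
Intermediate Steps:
K = 1 (K = -7 + 8 = 1)
c(K)*553 - 1438 = 1*553 - 1438 = 553 - 1438 = -885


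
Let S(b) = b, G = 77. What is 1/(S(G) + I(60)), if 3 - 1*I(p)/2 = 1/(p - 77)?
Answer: 17/1413 ≈ 0.012031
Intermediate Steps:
I(p) = 6 - 2/(-77 + p) (I(p) = 6 - 2/(p - 77) = 6 - 2/(-77 + p))
1/(S(G) + I(60)) = 1/(77 + 2*(-232 + 3*60)/(-77 + 60)) = 1/(77 + 2*(-232 + 180)/(-17)) = 1/(77 + 2*(-1/17)*(-52)) = 1/(77 + 104/17) = 1/(1413/17) = 17/1413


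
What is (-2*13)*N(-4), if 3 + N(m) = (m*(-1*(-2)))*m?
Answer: -754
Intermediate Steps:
N(m) = -3 + 2*m² (N(m) = -3 + (m*(-1*(-2)))*m = -3 + (m*2)*m = -3 + (2*m)*m = -3 + 2*m²)
(-2*13)*N(-4) = (-2*13)*(-3 + 2*(-4)²) = -26*(-3 + 2*16) = -26*(-3 + 32) = -26*29 = -754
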